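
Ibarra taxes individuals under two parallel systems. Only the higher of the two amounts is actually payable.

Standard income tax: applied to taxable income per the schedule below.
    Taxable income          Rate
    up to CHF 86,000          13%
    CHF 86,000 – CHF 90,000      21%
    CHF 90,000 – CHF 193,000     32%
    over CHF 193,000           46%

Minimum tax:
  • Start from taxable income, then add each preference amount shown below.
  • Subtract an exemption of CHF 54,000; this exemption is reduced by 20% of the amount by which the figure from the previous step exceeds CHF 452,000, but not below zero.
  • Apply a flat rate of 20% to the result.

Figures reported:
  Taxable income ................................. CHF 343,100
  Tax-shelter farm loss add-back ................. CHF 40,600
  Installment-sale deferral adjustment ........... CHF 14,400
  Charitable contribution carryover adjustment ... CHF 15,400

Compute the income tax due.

Standard income tax:
  CHF 86,000 × 13% = CHF 11,180
  CHF 4,000 × 21% = CHF 840
  CHF 103,000 × 32% = CHF 32,960
  CHF 150,100 × 46% = CHF 69,046
  → CHF 114,026

Minimum tax:
  Adjusted income: CHF 343,100 + CHF 40,600 + CHF 14,400 + CHF 15,400 = CHF 413,500
  Exemption: CHF 413,500 ≤ CHF 452,000, so full CHF 54,000 applies
  Base: CHF 413,500 − CHF 54,000 = CHF 359,500
  CHF 359,500 × 20% = CHF 71,900

CHF 114,026 > CHF 71,900, so the standard income tax governs.

CHF 114,026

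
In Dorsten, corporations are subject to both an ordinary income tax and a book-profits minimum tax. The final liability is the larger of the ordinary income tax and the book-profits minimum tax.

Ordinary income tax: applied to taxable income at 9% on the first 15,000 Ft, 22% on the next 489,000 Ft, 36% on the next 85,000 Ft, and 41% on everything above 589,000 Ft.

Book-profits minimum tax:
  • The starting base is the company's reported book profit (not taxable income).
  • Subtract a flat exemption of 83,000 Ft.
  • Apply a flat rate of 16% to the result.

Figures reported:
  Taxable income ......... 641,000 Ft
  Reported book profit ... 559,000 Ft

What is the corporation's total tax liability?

160,850 Ft

Ordinary income tax:
  15,000 Ft × 9% = 1,350 Ft
  489,000 Ft × 22% = 107,580 Ft
  85,000 Ft × 36% = 30,600 Ft
  52,000 Ft × 41% = 21,320 Ft
  → 160,850 Ft

Book-profits minimum tax:
  Base (reported book profit): 559,000 Ft
  Less exemption 83,000 Ft → base 476,000 Ft
  476,000 Ft × 16% = 76,160 Ft

160,850 Ft > 76,160 Ft, so the ordinary income tax governs.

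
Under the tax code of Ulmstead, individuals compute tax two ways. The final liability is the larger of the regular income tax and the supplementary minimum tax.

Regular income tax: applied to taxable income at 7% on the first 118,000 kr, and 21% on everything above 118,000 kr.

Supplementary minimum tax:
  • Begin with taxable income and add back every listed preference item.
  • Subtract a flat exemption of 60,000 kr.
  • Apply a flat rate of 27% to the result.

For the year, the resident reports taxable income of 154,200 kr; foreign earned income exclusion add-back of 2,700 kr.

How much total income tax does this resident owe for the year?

Regular income tax:
  118,000 kr × 7% = 8,260 kr
  36,200 kr × 21% = 7,602 kr
  → 15,862 kr

Supplementary minimum tax:
  Adjusted income: 154,200 kr + 2,700 kr = 156,900 kr
  Less exemption 60,000 kr → base 96,900 kr
  96,900 kr × 27% = 26,163 kr

26,163 kr > 15,862 kr, so the supplementary minimum tax is the binding amount.

26,163 kr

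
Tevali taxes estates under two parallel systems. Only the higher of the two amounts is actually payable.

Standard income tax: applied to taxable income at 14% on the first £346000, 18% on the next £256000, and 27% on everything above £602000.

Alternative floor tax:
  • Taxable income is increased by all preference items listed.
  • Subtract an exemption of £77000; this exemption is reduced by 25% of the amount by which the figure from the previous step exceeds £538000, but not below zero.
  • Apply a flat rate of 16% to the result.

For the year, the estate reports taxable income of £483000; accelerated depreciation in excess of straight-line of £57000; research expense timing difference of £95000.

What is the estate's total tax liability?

£93160

Alternative floor tax:
  Adjusted income: £483000 + £57000 + £95000 = £635000
  Exemption: £77000 − 25% × (£635000 − £538000) = £77000 − £24250 = £52750
  Base: £635000 − £52750 = £582250
  £582250 × 16% = £93160

Standard income tax:
  £346000 × 14% = £48440
  £137000 × 18% = £24660
  → £73100

£93160 > £73100, so the alternative floor tax is the binding amount.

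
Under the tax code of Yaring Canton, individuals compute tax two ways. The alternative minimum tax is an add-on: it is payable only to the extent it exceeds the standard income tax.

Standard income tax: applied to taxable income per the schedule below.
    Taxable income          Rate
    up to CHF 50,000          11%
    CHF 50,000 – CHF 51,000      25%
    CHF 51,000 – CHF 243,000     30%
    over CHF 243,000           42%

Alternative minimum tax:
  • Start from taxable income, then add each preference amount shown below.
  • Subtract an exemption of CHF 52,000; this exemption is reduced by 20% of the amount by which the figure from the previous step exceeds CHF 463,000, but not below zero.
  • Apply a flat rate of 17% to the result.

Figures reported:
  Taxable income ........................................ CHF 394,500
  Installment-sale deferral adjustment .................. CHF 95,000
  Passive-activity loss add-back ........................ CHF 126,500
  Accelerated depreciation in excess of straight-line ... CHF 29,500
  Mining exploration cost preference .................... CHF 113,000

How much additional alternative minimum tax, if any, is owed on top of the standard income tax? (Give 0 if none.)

CHF 1,965

Standard income tax:
  CHF 50,000 × 11% = CHF 5,500
  CHF 1,000 × 25% = CHF 250
  CHF 192,000 × 30% = CHF 57,600
  CHF 151,500 × 42% = CHF 63,630
  → CHF 126,980

Alternative minimum tax:
  Adjusted income: CHF 394,500 + CHF 95,000 + CHF 126,500 + CHF 29,500 + CHF 113,000 = CHF 758,500
  Exemption: 20% × (CHF 758,500 − CHF 463,000) = CHF 59,100 ≥ CHF 52,000, so the exemption is fully phased out
  Base: CHF 758,500 − CHF 0 = CHF 758,500
  CHF 758,500 × 17% = CHF 128,945

Excess of alternative minimum tax over standard income tax: CHF 128,945 − CHF 126,980 = CHF 1,965.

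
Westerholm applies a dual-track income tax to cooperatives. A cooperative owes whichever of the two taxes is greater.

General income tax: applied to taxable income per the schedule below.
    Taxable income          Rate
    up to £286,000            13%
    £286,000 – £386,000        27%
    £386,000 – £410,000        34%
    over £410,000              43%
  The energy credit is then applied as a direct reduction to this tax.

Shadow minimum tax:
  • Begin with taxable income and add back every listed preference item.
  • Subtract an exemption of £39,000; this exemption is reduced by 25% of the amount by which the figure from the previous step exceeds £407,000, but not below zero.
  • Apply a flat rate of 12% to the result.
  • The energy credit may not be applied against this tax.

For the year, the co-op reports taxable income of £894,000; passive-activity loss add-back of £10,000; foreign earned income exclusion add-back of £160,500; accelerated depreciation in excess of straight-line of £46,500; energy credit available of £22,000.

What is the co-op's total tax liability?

General income tax:
  £286,000 × 13% = £37,180
  £100,000 × 27% = £27,000
  £24,000 × 34% = £8,160
  £484,000 × 43% = £208,120
  → £280,460
  Less energy credit £22,000 → £258,460

Shadow minimum tax:
  Adjusted income: £894,000 + £10,000 + £160,500 + £46,500 = £1,111,000
  Exemption: 25% × (£1,111,000 − £407,000) = £176,000 ≥ £39,000, so the exemption is fully phased out
  Base: £1,111,000 − £0 = £1,111,000
  £1,111,000 × 12% = £133,320

£258,460 > £133,320, so the general income tax governs.

£258,460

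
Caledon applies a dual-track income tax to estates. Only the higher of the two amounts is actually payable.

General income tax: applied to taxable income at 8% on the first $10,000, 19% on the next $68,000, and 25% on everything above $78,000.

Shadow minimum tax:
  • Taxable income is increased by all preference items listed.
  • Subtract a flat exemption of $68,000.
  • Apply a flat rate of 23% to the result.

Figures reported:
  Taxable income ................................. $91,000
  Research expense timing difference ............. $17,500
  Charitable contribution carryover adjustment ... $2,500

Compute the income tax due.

General income tax:
  $10,000 × 8% = $800
  $68,000 × 19% = $12,920
  $13,000 × 25% = $3,250
  → $16,970

Shadow minimum tax:
  Adjusted income: $91,000 + $17,500 + $2,500 = $111,000
  Less exemption $68,000 → base $43,000
  $43,000 × 23% = $9,890

$16,970 > $9,890, so the general income tax governs.

$16,970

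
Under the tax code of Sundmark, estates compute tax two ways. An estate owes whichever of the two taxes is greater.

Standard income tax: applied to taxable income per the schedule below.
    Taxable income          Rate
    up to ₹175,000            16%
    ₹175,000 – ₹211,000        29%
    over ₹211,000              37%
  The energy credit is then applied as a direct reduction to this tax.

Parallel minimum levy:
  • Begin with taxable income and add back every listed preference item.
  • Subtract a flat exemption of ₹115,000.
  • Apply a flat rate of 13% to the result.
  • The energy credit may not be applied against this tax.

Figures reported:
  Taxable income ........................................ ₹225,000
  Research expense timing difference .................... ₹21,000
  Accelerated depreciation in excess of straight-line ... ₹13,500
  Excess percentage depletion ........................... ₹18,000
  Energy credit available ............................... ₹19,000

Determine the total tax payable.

₹24,620

Standard income tax:
  ₹175,000 × 16% = ₹28,000
  ₹36,000 × 29% = ₹10,440
  ₹14,000 × 37% = ₹5,180
  → ₹43,620
  Less energy credit ₹19,000 → ₹24,620

Parallel minimum levy:
  Adjusted income: ₹225,000 + ₹21,000 + ₹13,500 + ₹18,000 = ₹277,500
  Less exemption ₹115,000 → base ₹162,500
  ₹162,500 × 13% = ₹21,125

₹24,620 > ₹21,125, so the standard income tax governs.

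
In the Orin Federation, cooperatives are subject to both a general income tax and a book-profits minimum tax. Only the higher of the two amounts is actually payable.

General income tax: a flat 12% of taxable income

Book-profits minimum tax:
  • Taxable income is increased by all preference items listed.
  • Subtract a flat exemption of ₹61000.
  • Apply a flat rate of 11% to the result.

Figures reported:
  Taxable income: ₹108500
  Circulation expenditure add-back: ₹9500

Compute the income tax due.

₹13020

General income tax:
  ₹108500 × 12% = ₹13020

Book-profits minimum tax:
  Adjusted income: ₹108500 + ₹9500 = ₹118000
  Less exemption ₹61000 → base ₹57000
  ₹57000 × 11% = ₹6270

₹13020 > ₹6270, so the general income tax governs.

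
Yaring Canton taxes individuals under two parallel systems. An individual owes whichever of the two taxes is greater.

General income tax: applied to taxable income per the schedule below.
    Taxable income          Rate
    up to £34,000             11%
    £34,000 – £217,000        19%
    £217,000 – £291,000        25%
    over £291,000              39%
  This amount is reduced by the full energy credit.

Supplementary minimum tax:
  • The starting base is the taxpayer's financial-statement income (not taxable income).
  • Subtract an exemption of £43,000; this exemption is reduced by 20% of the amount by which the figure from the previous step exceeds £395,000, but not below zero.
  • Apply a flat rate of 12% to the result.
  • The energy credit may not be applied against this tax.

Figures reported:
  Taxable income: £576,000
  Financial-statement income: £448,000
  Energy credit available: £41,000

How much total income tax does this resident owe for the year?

Supplementary minimum tax:
  Base (financial-statement income): £448,000
  Exemption: £43,000 − 20% × (£448,000 − £395,000) = £43,000 − £10,600 = £32,400
  Base: £448,000 − £32,400 = £415,600
  £415,600 × 12% = £49,872

General income tax:
  £34,000 × 11% = £3,740
  £183,000 × 19% = £34,770
  £74,000 × 25% = £18,500
  £285,000 × 39% = £111,150
  → £168,160
  Less energy credit £41,000 → £127,160

£127,160 > £49,872, so the general income tax governs.

£127,160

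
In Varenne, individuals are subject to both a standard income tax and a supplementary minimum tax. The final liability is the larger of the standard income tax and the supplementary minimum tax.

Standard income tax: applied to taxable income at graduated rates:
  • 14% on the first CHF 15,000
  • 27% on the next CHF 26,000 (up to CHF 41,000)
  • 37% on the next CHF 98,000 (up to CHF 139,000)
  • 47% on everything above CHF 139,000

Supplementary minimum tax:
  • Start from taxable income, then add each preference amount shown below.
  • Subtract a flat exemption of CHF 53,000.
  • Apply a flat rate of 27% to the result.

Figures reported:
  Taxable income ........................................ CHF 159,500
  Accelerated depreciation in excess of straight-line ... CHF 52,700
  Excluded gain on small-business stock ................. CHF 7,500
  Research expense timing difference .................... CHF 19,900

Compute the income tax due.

Supplementary minimum tax:
  Adjusted income: CHF 159,500 + CHF 52,700 + CHF 7,500 + CHF 19,900 = CHF 239,600
  Less exemption CHF 53,000 → base CHF 186,600
  CHF 186,600 × 27% = CHF 50,382

Standard income tax:
  CHF 15,000 × 14% = CHF 2,100
  CHF 26,000 × 27% = CHF 7,020
  CHF 98,000 × 37% = CHF 36,260
  CHF 20,500 × 47% = CHF 9,635
  → CHF 55,015

CHF 55,015 > CHF 50,382, so the standard income tax governs.

CHF 55,015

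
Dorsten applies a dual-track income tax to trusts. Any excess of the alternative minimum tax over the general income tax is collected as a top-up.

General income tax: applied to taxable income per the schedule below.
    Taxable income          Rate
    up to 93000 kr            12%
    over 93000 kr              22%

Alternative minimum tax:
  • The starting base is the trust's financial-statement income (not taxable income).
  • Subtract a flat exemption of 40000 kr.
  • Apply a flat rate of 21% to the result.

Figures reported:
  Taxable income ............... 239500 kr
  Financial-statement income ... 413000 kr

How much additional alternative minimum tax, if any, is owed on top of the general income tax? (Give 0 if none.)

34940 kr

Alternative minimum tax:
  Base (financial-statement income): 413000 kr
  Less exemption 40000 kr → base 373000 kr
  373000 kr × 21% = 78330 kr

General income tax:
  93000 kr × 12% = 11160 kr
  146500 kr × 22% = 32230 kr
  → 43390 kr

Excess of alternative minimum tax over general income tax: 78330 kr − 43390 kr = 34940 kr.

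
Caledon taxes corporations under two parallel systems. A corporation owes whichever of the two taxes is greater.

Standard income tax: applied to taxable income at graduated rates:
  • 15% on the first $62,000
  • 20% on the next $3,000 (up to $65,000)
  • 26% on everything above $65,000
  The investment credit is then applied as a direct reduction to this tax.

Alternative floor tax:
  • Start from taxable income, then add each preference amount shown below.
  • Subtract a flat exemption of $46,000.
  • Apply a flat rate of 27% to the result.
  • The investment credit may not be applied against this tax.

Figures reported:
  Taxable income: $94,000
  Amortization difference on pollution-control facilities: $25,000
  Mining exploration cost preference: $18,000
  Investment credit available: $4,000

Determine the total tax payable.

$24,570

Alternative floor tax:
  Adjusted income: $94,000 + $25,000 + $18,000 = $137,000
  Less exemption $46,000 → base $91,000
  $91,000 × 27% = $24,570

Standard income tax:
  $62,000 × 15% = $9,300
  $3,000 × 20% = $600
  $29,000 × 26% = $7,540
  → $17,440
  Less investment credit $4,000 → $13,440

$24,570 > $13,440, so the alternative floor tax is the binding amount.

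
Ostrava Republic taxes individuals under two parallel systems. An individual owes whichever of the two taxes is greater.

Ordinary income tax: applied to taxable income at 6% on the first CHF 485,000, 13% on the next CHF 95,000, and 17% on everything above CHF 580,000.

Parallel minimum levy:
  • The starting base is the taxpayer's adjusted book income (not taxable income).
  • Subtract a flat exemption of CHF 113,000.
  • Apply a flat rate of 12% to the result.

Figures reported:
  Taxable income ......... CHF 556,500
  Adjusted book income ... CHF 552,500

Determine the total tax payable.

Ordinary income tax:
  CHF 485,000 × 6% = CHF 29,100
  CHF 71,500 × 13% = CHF 9,295
  → CHF 38,395

Parallel minimum levy:
  Base (adjusted book income): CHF 552,500
  Less exemption CHF 113,000 → base CHF 439,500
  CHF 439,500 × 12% = CHF 52,740

CHF 52,740 > CHF 38,395, so the parallel minimum levy is the binding amount.

CHF 52,740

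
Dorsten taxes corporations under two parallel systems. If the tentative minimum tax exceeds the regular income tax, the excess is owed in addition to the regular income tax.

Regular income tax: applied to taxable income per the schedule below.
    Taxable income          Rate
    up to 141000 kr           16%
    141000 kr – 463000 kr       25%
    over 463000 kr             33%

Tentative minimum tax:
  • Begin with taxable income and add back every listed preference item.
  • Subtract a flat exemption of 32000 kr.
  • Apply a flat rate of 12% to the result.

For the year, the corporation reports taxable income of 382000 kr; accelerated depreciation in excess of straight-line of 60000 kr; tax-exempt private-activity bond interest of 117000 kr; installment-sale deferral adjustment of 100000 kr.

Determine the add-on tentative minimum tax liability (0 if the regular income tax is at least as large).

Tentative minimum tax:
  Adjusted income: 382000 kr + 60000 kr + 117000 kr + 100000 kr = 659000 kr
  Less exemption 32000 kr → base 627000 kr
  627000 kr × 12% = 75240 kr

Regular income tax:
  141000 kr × 16% = 22560 kr
  241000 kr × 25% = 60250 kr
  → 82810 kr

75240 kr ≤ 82810 kr, so no add-on is due.

0 kr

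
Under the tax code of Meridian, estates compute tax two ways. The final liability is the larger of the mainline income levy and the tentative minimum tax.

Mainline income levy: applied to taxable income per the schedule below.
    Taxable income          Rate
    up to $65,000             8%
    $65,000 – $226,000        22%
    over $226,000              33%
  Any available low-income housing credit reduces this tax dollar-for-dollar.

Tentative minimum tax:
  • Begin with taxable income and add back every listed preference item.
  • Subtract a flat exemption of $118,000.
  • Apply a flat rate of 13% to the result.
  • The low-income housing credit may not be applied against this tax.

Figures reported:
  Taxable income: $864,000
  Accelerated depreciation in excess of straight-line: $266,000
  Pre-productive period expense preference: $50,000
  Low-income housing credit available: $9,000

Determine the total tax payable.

$242,160

Tentative minimum tax:
  Adjusted income: $864,000 + $266,000 + $50,000 = $1,180,000
  Less exemption $118,000 → base $1,062,000
  $1,062,000 × 13% = $138,060

Mainline income levy:
  $65,000 × 8% = $5,200
  $161,000 × 22% = $35,420
  $638,000 × 33% = $210,540
  → $251,160
  Less low-income housing credit $9,000 → $242,160

$242,160 > $138,060, so the mainline income levy governs.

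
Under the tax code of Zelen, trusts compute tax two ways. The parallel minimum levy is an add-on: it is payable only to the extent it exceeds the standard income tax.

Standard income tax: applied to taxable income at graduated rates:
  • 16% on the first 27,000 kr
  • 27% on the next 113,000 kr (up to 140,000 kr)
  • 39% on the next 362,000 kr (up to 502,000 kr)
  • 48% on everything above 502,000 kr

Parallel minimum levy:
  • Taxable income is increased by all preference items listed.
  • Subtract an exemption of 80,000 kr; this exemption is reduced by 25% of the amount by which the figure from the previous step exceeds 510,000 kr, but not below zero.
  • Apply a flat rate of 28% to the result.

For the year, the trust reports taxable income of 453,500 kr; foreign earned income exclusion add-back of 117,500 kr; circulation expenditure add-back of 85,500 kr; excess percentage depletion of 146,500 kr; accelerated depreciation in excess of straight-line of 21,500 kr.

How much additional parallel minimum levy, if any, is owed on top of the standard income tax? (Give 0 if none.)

73,380 kr

Standard income tax:
  27,000 kr × 16% = 4,320 kr
  113,000 kr × 27% = 30,510 kr
  313,500 kr × 39% = 122,265 kr
  → 157,095 kr

Parallel minimum levy:
  Adjusted income: 453,500 kr + 117,500 kr + 85,500 kr + 146,500 kr + 21,500 kr = 824,500 kr
  Exemption: 80,000 kr − 25% × (824,500 kr − 510,000 kr) = 80,000 kr − 78,625 kr = 1,375 kr
  Base: 824,500 kr − 1,375 kr = 823,125 kr
  823,125 kr × 28% = 230,475 kr

Excess of parallel minimum levy over standard income tax: 230,475 kr − 157,095 kr = 73,380 kr.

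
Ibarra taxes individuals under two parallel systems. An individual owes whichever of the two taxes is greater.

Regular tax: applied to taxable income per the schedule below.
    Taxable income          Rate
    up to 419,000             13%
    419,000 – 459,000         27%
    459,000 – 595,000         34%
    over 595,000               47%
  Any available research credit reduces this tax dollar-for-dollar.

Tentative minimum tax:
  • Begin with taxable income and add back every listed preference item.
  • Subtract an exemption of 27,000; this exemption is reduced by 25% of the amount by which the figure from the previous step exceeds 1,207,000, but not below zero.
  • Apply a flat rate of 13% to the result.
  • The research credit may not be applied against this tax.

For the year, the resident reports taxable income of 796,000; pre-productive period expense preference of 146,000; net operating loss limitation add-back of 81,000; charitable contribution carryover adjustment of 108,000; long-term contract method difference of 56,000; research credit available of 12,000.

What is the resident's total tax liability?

193,980

Regular tax:
  419,000 × 13% = 54,470
  40,000 × 27% = 10,800
  136,000 × 34% = 46,240
  201,000 × 47% = 94,470
  → 205,980
  Less research credit 12,000 → 193,980

Tentative minimum tax:
  Adjusted income: 796,000 + 146,000 + 81,000 + 108,000 + 56,000 = 1,187,000
  Exemption: 1,187,000 ≤ 1,207,000, so full 27,000 applies
  Base: 1,187,000 − 27,000 = 1,160,000
  1,160,000 × 13% = 150,800

193,980 > 150,800, so the regular tax governs.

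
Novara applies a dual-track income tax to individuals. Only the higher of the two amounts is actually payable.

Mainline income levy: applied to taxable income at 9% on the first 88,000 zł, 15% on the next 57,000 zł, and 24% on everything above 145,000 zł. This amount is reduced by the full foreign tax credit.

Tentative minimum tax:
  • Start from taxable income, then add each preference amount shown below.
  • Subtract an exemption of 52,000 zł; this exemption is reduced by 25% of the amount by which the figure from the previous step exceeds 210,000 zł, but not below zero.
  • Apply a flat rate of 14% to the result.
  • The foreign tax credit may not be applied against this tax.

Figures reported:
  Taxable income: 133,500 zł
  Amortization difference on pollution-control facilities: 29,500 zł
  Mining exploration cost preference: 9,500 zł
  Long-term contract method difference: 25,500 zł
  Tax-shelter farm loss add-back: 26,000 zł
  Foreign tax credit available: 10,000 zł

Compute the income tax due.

24,570 zł

Mainline income levy:
  88,000 zł × 9% = 7,920 zł
  45,500 zł × 15% = 6,825 zł
  → 14,745 zł
  Less foreign tax credit 10,000 zł → 4,745 zł

Tentative minimum tax:
  Adjusted income: 133,500 zł + 29,500 zł + 9,500 zł + 25,500 zł + 26,000 zł = 224,000 zł
  Exemption: 52,000 zł − 25% × (224,000 zł − 210,000 zł) = 52,000 zł − 3,500 zł = 48,500 zł
  Base: 224,000 zł − 48,500 zł = 175,500 zł
  175,500 zł × 14% = 24,570 zł

24,570 zł > 4,745 zł, so the tentative minimum tax is the binding amount.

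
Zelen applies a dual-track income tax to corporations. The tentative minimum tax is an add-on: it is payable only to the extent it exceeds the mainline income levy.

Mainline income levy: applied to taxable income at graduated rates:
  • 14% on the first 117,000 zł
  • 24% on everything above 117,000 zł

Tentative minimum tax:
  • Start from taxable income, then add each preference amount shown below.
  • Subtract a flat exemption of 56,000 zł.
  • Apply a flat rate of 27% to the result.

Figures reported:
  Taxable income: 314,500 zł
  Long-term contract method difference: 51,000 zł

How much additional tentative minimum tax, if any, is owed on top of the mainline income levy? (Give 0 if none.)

Mainline income levy:
  117,000 zł × 14% = 16,380 zł
  197,500 zł × 24% = 47,400 zł
  → 63,780 zł

Tentative minimum tax:
  Adjusted income: 314,500 zł + 51,000 zł = 365,500 zł
  Less exemption 56,000 zł → base 309,500 zł
  309,500 zł × 27% = 83,565 zł

Excess of tentative minimum tax over mainline income levy: 83,565 zł − 63,780 zł = 19,785 zł.

19,785 zł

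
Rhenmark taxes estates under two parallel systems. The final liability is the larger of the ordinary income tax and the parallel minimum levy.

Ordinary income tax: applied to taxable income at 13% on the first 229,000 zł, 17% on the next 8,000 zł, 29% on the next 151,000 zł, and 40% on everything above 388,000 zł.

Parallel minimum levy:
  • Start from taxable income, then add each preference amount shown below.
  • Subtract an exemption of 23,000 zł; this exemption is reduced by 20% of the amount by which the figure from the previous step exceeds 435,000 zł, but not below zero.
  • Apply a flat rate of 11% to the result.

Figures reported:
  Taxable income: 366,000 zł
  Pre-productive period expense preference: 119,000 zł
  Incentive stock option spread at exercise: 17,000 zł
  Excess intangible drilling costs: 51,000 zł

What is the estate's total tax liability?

68,540 zł

Ordinary income tax:
  229,000 zł × 13% = 29,770 zł
  8,000 zł × 17% = 1,360 zł
  129,000 zł × 29% = 37,410 zł
  → 68,540 zł

Parallel minimum levy:
  Adjusted income: 366,000 zł + 119,000 zł + 17,000 zł + 51,000 zł = 553,000 zł
  Exemption: 20% × (553,000 zł − 435,000 zł) = 23,600 zł ≥ 23,000 zł, so the exemption is fully phased out
  Base: 553,000 zł − 0 zł = 553,000 zł
  553,000 zł × 11% = 60,830 zł

68,540 zł > 60,830 zł, so the ordinary income tax governs.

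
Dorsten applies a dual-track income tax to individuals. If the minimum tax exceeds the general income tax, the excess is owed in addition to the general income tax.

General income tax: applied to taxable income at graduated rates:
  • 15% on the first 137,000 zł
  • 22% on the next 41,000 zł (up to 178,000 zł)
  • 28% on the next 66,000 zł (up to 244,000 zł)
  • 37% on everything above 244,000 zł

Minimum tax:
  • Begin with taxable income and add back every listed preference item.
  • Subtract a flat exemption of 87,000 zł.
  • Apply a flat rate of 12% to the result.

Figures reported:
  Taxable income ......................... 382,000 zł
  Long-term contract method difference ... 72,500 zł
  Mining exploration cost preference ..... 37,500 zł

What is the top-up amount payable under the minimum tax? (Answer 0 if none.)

0 zł

Minimum tax:
  Adjusted income: 382,000 zł + 72,500 zł + 37,500 zł = 492,000 zł
  Less exemption 87,000 zł → base 405,000 zł
  405,000 zł × 12% = 48,600 zł

General income tax:
  137,000 zł × 15% = 20,550 zł
  41,000 zł × 22% = 9,020 zł
  66,000 zł × 28% = 18,480 zł
  138,000 zł × 37% = 51,060 zł
  → 99,110 zł

48,600 zł ≤ 99,110 zł, so no add-on is due.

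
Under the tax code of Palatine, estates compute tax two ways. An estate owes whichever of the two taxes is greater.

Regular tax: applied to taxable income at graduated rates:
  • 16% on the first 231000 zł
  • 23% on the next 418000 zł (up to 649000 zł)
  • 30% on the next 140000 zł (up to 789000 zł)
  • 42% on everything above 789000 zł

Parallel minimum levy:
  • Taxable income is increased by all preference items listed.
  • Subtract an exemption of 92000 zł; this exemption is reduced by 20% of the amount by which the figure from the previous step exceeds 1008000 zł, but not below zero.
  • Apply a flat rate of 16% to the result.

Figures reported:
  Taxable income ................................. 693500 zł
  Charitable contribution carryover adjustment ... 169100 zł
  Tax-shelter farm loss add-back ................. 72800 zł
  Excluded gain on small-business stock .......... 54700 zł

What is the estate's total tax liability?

146450 zł

Parallel minimum levy:
  Adjusted income: 693500 zł + 169100 zł + 72800 zł + 54700 zł = 990100 zł
  Exemption: 990100 zł ≤ 1008000 zł, so full 92000 zł applies
  Base: 990100 zł − 92000 zł = 898100 zł
  898100 zł × 16% = 143696 zł

Regular tax:
  231000 zł × 16% = 36960 zł
  418000 zł × 23% = 96140 zł
  44500 zł × 30% = 13350 zł
  → 146450 zł

146450 zł > 143696 zł, so the regular tax governs.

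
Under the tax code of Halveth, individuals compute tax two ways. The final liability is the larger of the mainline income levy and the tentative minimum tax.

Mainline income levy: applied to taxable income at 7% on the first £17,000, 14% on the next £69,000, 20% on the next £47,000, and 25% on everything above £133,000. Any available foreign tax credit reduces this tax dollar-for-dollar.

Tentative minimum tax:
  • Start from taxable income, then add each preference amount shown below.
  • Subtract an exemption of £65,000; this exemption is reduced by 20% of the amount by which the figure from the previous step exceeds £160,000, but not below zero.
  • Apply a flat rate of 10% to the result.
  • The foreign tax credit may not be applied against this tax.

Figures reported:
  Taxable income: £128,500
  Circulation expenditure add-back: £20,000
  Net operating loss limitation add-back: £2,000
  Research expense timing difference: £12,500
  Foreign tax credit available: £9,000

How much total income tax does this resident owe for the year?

Mainline income levy:
  £17,000 × 7% = £1,190
  £69,000 × 14% = £9,660
  £42,500 × 20% = £8,500
  → £19,350
  Less foreign tax credit £9,000 → £10,350

Tentative minimum tax:
  Adjusted income: £128,500 + £20,000 + £2,000 + £12,500 = £163,000
  Exemption: £65,000 − 20% × (£163,000 − £160,000) = £65,000 − £600 = £64,400
  Base: £163,000 − £64,400 = £98,600
  £98,600 × 10% = £9,860

£10,350 > £9,860, so the mainline income levy governs.

£10,350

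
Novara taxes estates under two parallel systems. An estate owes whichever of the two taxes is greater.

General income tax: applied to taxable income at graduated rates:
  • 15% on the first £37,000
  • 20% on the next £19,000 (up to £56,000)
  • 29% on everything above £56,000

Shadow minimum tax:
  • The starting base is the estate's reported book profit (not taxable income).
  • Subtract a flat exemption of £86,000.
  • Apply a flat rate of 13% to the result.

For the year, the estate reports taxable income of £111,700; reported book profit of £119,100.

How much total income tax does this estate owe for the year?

£25,503

Shadow minimum tax:
  Base (reported book profit): £119,100
  Less exemption £86,000 → base £33,100
  £33,100 × 13% = £4,303

General income tax:
  £37,000 × 15% = £5,550
  £19,000 × 20% = £3,800
  £55,700 × 29% = £16,153
  → £25,503

£25,503 > £4,303, so the general income tax governs.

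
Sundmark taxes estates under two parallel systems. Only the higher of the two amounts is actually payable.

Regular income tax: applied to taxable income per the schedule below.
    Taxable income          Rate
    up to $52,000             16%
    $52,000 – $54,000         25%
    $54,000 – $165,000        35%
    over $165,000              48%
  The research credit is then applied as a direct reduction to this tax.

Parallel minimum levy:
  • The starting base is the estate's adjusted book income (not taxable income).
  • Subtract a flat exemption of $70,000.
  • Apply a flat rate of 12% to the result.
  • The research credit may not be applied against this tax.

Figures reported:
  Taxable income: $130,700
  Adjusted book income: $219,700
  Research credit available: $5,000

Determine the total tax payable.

$30,665

Parallel minimum levy:
  Base (adjusted book income): $219,700
  Less exemption $70,000 → base $149,700
  $149,700 × 12% = $17,964

Regular income tax:
  $52,000 × 16% = $8,320
  $2,000 × 25% = $500
  $76,700 × 35% = $26,845
  → $35,665
  Less research credit $5,000 → $30,665

$30,665 > $17,964, so the regular income tax governs.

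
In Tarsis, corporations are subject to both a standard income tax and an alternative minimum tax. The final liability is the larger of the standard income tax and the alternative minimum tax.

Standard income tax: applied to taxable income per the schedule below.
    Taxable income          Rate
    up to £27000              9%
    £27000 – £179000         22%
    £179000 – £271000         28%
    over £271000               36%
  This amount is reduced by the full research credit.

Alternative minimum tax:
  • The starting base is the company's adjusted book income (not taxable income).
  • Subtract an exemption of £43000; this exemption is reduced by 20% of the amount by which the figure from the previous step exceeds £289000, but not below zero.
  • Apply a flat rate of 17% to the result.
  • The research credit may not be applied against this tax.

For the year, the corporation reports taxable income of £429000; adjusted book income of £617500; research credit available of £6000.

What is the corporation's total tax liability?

Alternative minimum tax:
  Base (adjusted book income): £617500
  Exemption: 20% × (£617500 − £289000) = £65700 ≥ £43000, so the exemption is fully phased out
  Base: £617500 − £0 = £617500
  £617500 × 17% = £104975

Standard income tax:
  £27000 × 9% = £2430
  £152000 × 22% = £33440
  £92000 × 28% = £25760
  £158000 × 36% = £56880
  → £118510
  Less research credit £6000 → £112510

£112510 > £104975, so the standard income tax governs.

£112510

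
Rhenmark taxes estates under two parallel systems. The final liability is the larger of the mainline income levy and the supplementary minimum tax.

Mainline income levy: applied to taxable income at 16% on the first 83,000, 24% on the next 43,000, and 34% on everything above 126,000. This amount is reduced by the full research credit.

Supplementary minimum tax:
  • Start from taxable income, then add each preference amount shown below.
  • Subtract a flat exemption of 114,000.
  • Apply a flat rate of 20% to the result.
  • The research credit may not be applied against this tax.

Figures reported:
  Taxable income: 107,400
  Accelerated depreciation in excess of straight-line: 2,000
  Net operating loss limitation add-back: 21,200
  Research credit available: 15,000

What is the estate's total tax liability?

4,136

Mainline income levy:
  83,000 × 16% = 13,280
  24,400 × 24% = 5,856
  → 19,136
  Less research credit 15,000 → 4,136

Supplementary minimum tax:
  Adjusted income: 107,400 + 2,000 + 21,200 = 130,600
  Less exemption 114,000 → base 16,600
  16,600 × 20% = 3,320

4,136 > 3,320, so the mainline income levy governs.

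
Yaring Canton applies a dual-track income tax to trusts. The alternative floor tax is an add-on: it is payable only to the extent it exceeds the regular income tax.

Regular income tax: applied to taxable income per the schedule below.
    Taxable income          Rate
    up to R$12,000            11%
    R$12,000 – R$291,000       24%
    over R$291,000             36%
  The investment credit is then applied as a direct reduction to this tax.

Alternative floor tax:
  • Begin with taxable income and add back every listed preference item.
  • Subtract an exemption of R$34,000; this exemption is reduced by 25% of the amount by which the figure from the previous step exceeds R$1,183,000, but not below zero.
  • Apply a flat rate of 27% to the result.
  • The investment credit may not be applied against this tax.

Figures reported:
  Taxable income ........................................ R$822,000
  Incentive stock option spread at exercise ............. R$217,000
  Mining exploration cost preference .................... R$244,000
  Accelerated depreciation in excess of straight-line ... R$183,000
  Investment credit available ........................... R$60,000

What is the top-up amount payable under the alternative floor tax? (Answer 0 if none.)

Alternative floor tax:
  Adjusted income: R$822,000 + R$217,000 + R$244,000 + R$183,000 = R$1,466,000
  Exemption: 25% × (R$1,466,000 − R$1,183,000) = R$70,750 ≥ R$34,000, so the exemption is fully phased out
  Base: R$1,466,000 − R$0 = R$1,466,000
  R$1,466,000 × 27% = R$395,820

Regular income tax:
  R$12,000 × 11% = R$1,320
  R$279,000 × 24% = R$66,960
  R$531,000 × 36% = R$191,160
  → R$259,440
  Less investment credit R$60,000 → R$199,440

Excess of alternative floor tax over regular income tax: R$395,820 − R$199,440 = R$196,380.

R$196,380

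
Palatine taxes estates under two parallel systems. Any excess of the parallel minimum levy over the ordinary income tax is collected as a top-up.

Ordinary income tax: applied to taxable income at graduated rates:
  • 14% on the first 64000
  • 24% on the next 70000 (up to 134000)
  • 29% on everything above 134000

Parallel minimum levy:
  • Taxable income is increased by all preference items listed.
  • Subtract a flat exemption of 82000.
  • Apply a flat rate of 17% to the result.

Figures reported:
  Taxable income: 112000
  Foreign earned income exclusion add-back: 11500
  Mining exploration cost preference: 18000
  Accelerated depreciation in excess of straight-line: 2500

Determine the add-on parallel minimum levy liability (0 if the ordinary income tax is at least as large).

Ordinary income tax:
  64000 × 14% = 8960
  48000 × 24% = 11520
  → 20480

Parallel minimum levy:
  Adjusted income: 112000 + 11500 + 18000 + 2500 = 144000
  Less exemption 82000 → base 62000
  62000 × 17% = 10540

10540 ≤ 20480, so no add-on is due.

0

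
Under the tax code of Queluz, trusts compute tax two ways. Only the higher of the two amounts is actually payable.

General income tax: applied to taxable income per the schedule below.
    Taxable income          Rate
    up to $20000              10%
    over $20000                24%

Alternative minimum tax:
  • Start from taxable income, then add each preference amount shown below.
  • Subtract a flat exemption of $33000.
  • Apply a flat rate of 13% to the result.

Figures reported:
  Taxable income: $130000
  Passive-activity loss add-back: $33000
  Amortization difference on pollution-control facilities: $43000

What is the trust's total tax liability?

Alternative minimum tax:
  Adjusted income: $130000 + $33000 + $43000 = $206000
  Less exemption $33000 → base $173000
  $173000 × 13% = $22490

General income tax:
  $20000 × 10% = $2000
  $110000 × 24% = $26400
  → $28400

$28400 > $22490, so the general income tax governs.

$28400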